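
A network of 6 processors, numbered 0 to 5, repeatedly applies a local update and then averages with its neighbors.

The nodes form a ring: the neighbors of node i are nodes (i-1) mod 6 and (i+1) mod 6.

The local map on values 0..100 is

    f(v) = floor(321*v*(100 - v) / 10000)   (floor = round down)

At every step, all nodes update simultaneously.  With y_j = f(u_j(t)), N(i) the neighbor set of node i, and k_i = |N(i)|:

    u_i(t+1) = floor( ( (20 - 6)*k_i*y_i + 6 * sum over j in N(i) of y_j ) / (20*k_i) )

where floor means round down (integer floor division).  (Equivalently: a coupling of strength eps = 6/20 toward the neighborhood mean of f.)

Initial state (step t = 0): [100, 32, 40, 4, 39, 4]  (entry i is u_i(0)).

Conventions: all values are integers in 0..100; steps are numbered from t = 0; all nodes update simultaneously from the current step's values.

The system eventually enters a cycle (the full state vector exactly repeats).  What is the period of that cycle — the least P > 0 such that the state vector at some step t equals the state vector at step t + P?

Simulating step by step:
t=0: [100, 32, 40, 4, 39, 4]
t=1: [12, 59, 66, 31, 56, 19]
t=2: [42, 69, 72, 70, 72, 51]
t=3: [76, 68, 65, 66, 66, 77]
t=4: [59, 67, 72, 72, 69, 58]
t=5: [76, 70, 64, 64, 68, 76]
t=6: [59, 66, 72, 72, 67, 59]
t=7: [76, 71, 65, 64, 70, 75]
t=8: [59, 65, 71, 72, 66, 60]
t=9: [76, 72, 66, 65, 71, 76]
t=10: [58, 64, 70, 71, 65, 59]
t=11: [77, 72, 67, 67, 72, 76]
t=12: [57, 63, 69, 69, 64, 58]
t=13: [77, 73, 68, 68, 73, 77]
t=14: [57, 62, 68, 68, 62, 57]
t=15: [77, 74, 69, 69, 74, 77]
t=16: [56, 61, 66, 66, 61, 56]
t=17: [78, 75, 72, 72, 75, 78]
t=18: [55, 59, 63, 63, 59, 55]
t=19: [78, 76, 74, 74, 76, 78]
t=20: [55, 58, 60, 60, 58, 55]
t=21: [78, 78, 77, 77, 78, 78]
t=22: [55, 55, 55, 55, 55, 55]
t=23: [79, 79, 79, 79, 79, 79]
t=24: [53, 53, 53, 53, 53, 53]
t=25: [79, 79, 79, 79, 79, 79]

Answer: 2
Key observation: The state at step 23, [79, 79, 79, 79, 79, 79], reappears at step 25 — and no state repeats earlier — so the cycle the system enters has period 2.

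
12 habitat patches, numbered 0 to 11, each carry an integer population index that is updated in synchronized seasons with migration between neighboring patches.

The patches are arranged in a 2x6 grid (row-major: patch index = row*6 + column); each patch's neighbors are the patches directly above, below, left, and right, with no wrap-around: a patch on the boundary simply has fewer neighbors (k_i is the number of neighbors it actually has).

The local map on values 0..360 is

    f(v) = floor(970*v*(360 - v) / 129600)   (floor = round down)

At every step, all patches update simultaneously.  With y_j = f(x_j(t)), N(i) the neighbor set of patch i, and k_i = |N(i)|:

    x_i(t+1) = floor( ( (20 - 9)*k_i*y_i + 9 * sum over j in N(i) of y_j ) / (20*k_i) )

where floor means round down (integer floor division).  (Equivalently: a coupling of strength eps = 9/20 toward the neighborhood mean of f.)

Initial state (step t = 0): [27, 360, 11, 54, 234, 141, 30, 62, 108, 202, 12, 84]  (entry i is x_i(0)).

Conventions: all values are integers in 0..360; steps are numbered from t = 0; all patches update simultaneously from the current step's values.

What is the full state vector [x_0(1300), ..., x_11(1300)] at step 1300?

Answer: [225, 225, 225, 226, 226, 227, 225, 225, 225, 226, 226, 227]
Key observation: The state at step 7, [227, 227, 226, 226, 225, 225, 227, 227, 226, 226, 225, 225], reappears at step 9: the system is in a cycle of period 2 from step 7 on.  Therefore the state at step 1300 equals the state at step 7 + ((1300 - 7) mod 2) = 8, which is [225, 225, 225, 226, 226, 227, 225, 225, 225, 226, 226, 227].

Derivation:
t=0: [27, 360, 11, 54, 234, 141, 30, 62, 108, 202, 12, 84]
t=1: [53, 34, 64, 140, 178, 215, 86, 117, 172, 184, 111, 154]
t=2: [124, 116, 160, 220, 233, 235, 171, 191, 222, 234, 221, 229]
t=3: [222, 220, 231, 228, 223, 220, 236, 234, 230, 224, 225, 224]
t=4: [226, 227, 224, 225, 227, 229, 221, 221, 223, 226, 227, 228]
t=5: [226, 226, 227, 226, 225, 224, 228, 228, 227, 226, 225, 224]
t=6: [225, 225, 225, 226, 227, 227, 225, 225, 225, 226, 227, 227]
t=7: [227, 227, 226, 226, 225, 225, 227, 227, 226, 226, 225, 225]
t=8: [225, 225, 225, 226, 226, 227, 225, 225, 225, 226, 226, 227]
t=9: [227, 227, 226, 226, 225, 225, 227, 227, 226, 226, 225, 225]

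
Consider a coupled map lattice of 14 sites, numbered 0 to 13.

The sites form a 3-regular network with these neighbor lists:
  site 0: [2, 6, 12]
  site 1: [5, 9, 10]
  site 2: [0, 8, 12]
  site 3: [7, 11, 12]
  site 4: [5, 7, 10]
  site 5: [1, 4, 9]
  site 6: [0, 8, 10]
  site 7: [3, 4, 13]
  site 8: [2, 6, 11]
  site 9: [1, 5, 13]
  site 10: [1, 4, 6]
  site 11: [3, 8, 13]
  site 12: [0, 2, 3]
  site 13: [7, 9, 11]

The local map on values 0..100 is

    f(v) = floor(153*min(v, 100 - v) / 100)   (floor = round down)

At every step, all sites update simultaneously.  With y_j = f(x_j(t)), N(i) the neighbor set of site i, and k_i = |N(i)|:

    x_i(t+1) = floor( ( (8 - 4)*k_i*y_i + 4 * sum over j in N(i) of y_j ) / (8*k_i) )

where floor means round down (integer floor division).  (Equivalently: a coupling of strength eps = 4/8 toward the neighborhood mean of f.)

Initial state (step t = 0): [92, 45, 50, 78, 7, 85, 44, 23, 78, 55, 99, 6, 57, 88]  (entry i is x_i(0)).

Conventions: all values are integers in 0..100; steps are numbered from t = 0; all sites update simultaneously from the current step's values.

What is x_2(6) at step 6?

Answer: x_2(6) = 70

Derivation:
t=0: [92, 45, 50, 78, 7, 85, 44, 23, 78, 55, 99, 6, 57, 88]
t=1: [40, 49, 56, 34, 14, 35, 41, 27, 41, 52, 24, 18, 52, 27]
t=2: [64, 64, 66, 49, 32, 54, 57, 39, 57, 64, 44, 39, 66, 44]
t=3: [55, 59, 54, 65, 56, 61, 63, 61, 61, 59, 61, 63, 56, 62]
t=4: [66, 61, 67, 56, 63, 61, 59, 59, 59, 60, 60, 56, 65, 58]
t=5: [53, 59, 52, 63, 58, 58, 60, 62, 60, 60, 60, 65, 54, 63]
t=6: [69, 62, 70, 58, 62, 63, 62, 58, 61, 60, 61, 55, 68, 56]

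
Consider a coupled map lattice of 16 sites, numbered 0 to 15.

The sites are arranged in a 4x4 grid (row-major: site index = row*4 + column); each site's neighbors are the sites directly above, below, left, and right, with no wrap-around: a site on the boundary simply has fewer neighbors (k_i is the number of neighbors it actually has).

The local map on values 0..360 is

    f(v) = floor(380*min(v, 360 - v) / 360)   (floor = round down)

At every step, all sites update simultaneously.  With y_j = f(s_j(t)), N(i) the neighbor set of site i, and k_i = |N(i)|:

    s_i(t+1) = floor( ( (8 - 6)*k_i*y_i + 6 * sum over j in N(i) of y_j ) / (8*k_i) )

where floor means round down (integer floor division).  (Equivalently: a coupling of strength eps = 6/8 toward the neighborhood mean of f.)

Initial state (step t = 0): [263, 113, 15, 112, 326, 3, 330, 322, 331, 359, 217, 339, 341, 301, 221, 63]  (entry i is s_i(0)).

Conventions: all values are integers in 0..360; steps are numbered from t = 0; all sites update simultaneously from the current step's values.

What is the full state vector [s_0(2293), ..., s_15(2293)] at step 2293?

Simulating step by step:
t=0: [263, 113, 15, 112, 326, 3, 330, 322, 331, 359, 217, 339, 341, 301, 221, 63]
t=1: [83, 59, 70, 50, 42, 35, 46, 52, 21, 46, 75, 69, 39, 57, 106, 79]
t=2: [61, 64, 58, 60, 47, 46, 57, 56, 38, 48, 72, 72, 41, 65, 83, 89]
t=3: [59, 60, 62, 60, 50, 54, 60, 64, 45, 56, 70, 76, 51, 62, 81, 84]
t=4: [58, 61, 63, 65, 54, 58, 64, 68, 52, 60, 72, 77, 55, 65, 77, 83]
t=5: [60, 63, 66, 68, 58, 62, 68, 71, 58, 64, 73, 78, 60, 67, 78, 82]
t=6: [63, 65, 69, 71, 62, 65, 71, 74, 63, 67, 75, 79, 64, 70, 78, 83]
t=7: [66, 68, 72, 74, 66, 68, 74, 77, 67, 71, 77, 81, 68, 73, 80, 83]
t=8: [69, 71, 75, 78, 69, 72, 77, 80, 71, 74, 80, 83, 72, 76, 82, 85]
t=9: [72, 75, 79, 81, 73, 76, 80, 83, 75, 78, 83, 86, 76, 80, 84, 87]
t=10: [77, 79, 82, 85, 78, 80, 84, 86, 79, 82, 86, 88, 81, 83, 87, 89]
t=11: [82, 83, 86, 88, 82, 84, 87, 89, 84, 86, 89, 91, 85, 87, 90, 91]
t=12: [86, 87, 90, 91, 87, 88, 91, 93, 88, 90, 93, 94, 89, 91, 93, 95]
t=13: [90, 92, 94, 96, 91, 92, 95, 97, 92, 94, 97, 98, 93, 95, 98, 98]
t=14: [96, 97, 99, 100, 96, 97, 100, 101, 97, 99, 101, 102, 98, 100, 102, 103]
t=15: [101, 102, 104, 105, 101, 102, 104, 105, 102, 103, 105, 106, 103, 104, 106, 107]
t=16: [106, 107, 108, 109, 106, 107, 109, 110, 107, 108, 109, 110, 108, 109, 110, 111]
t=17: [111, 112, 114, 115, 111, 112, 114, 115, 112, 113, 115, 116, 113, 114, 115, 116]
t=18: [117, 118, 119, 120, 117, 118, 120, 121, 118, 119, 120, 121, 119, 119, 121, 121]
t=19: [123, 124, 125, 126, 123, 124, 125, 126, 124, 124, 126, 126, 124, 125, 126, 127]
t=20: [129, 130, 131, 132, 129, 130, 131, 132, 129, 130, 132, 133, 130, 131, 132, 133]
t=21: [136, 137, 138, 138, 136, 137, 138, 139, 136, 137, 138, 139, 137, 137, 139, 139]
t=22: [143, 144, 144, 145, 143, 144, 145, 145, 143, 144, 145, 145, 143, 144, 145, 146]
t=23: [150, 151, 152, 152, 150, 151, 152, 153, 150, 151, 152, 153, 150, 151, 153, 153]
t=24: [158, 159, 159, 160, 158, 159, 160, 160, 158, 159, 160, 160, 158, 159, 160, 161]
t=25: [166, 166, 167, 167, 166, 167, 167, 168, 166, 167, 167, 168, 166, 167, 168, 168]
t=26: [175, 175, 175, 176, 175, 175, 176, 176, 175, 175, 176, 176, 175, 176, 176, 177]
t=27: [184, 184, 184, 184, 184, 184, 184, 185, 184, 184, 184, 185, 184, 184, 185, 185]
t=28: [185, 185, 185, 184, 185, 185, 184, 184, 185, 185, 184, 184, 185, 184, 184, 184]
t=29: [184, 184, 184, 184, 184, 184, 184, 185, 184, 184, 184, 185, 184, 184, 185, 185]

Answer: [184, 184, 184, 184, 184, 184, 184, 185, 184, 184, 184, 185, 184, 184, 185, 185]
Key observation: The state at step 27, [184, 184, 184, 184, 184, 184, 184, 185, 184, 184, 184, 185, 184, 184, 185, 185], reappears at step 29: the system is in a cycle of period 2 from step 27 on.  Therefore the state at step 2293 equals the state at step 27 + ((2293 - 27) mod 2) = 27, which is [184, 184, 184, 184, 184, 184, 184, 185, 184, 184, 184, 185, 184, 184, 185, 185].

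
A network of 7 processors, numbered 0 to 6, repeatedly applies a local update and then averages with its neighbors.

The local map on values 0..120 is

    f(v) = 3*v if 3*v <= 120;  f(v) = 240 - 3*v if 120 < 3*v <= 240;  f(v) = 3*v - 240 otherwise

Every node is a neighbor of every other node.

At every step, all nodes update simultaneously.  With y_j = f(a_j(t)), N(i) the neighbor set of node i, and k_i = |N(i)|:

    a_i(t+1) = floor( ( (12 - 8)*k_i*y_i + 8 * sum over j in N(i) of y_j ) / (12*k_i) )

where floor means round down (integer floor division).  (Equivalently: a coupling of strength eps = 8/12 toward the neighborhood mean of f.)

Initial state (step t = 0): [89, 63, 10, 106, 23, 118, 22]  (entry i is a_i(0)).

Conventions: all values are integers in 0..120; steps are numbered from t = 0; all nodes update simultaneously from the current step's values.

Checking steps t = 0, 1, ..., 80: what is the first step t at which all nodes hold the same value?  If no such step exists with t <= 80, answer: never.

Simulating step by step:
t=0: [89, 63, 10, 106, 23, 118, 22]  (not all equal)
t=1: [54, 59, 55, 65, 63, 73, 63]  (not all equal)
t=2: [60, 56, 59, 52, 54, 47, 54]  (not all equal)
t=3: [72, 75, 73, 78, 76, 81, 76]  (not all equal)
t=4: [15, 13, 15, 11, 13, 11, 13]  (not all equal)
t=5: [40, 39, 40, 37, 39, 37, 39]  (not all equal)
t=6: [117, 116, 117, 115, 116, 115, 116]  (not all equal)
t=7: [108, 108, 108, 107, 108, 107, 108]  (not all equal)
t=8: [83, 83, 83, 82, 83, 82, 83]  (not all equal)
t=9: [8, 8, 8, 7, 8, 7, 8]  (not all equal)
t=10: [23, 23, 23, 22, 23, 22, 23]  (not all equal)
t=11: [68, 68, 68, 67, 68, 67, 68]  (not all equal)
t=12: [36, 36, 36, 37, 36, 37, 36]  (not all equal)
t=13: [108, 108, 108, 109, 108, 109, 108]  (not all equal)
t=14: [84, 84, 84, 85, 84, 85, 84]  (not all equal)
t=15: [12, 12, 12, 13, 12, 13, 12]  (not all equal)
t=16: [36, 36, 36, 37, 36, 37, 36]  (not all equal)

Answer: never
Key observation: The state at step 12 reappears at step 16 — the system is in a cycle of period 4 from step 12 on.  No step 0..16 is synchronized, and the cycle repeats forever, so no step up to 80 (or ever) has all nodes equal.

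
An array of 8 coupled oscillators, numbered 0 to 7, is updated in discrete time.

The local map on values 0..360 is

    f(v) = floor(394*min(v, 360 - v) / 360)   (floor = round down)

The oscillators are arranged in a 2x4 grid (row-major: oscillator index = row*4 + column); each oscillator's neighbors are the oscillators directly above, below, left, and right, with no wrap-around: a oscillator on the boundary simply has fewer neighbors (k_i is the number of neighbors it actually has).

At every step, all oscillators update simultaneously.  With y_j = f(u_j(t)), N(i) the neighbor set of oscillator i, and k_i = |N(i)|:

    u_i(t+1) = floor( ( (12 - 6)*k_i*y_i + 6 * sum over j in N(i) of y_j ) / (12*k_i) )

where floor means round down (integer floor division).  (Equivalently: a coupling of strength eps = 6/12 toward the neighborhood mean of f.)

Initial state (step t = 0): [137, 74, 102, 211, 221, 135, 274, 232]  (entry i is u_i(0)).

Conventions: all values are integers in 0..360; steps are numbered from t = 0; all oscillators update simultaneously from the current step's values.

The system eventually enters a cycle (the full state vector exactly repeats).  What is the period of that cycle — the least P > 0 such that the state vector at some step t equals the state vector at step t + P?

Answer: 6
Key observation: The state at step 26, [195, 195, 195, 195, 195, 195, 195, 195], reappears at step 32 — and no state repeats earlier — so the cycle the system enters has period 6.

Derivation:
t=0: [137, 74, 102, 211, 221, 135, 274, 232]
t=1: [132, 107, 111, 144, 150, 127, 113, 134]
t=2: [142, 125, 126, 145, 152, 136, 129, 143]
t=3: [153, 141, 141, 152, 158, 147, 144, 152]
t=4: [165, 157, 156, 163, 167, 160, 158, 163]
t=5: [178, 173, 171, 176, 179, 175, 173, 176]
t=6: [193, 189, 188, 190, 193, 191, 189, 191]
t=7: [183, 185, 187, 186, 182, 184, 186, 185]
t=8: [192, 191, 189, 190, 193, 191, 190, 190]
t=9: [183, 184, 186, 186, 182, 184, 185, 186]
t=10: [193, 191, 190, 190, 193, 192, 190, 190]
t=11: [182, 183, 185, 186, 182, 183, 185, 186]
t=12: [193, 192, 191, 190, 193, 192, 191, 190]
t=13: [182, 183, 184, 185, 182, 183, 184, 185]
t=14: [193, 193, 192, 191, 193, 193, 192, 191]
t=15: [182, 182, 183, 183, 182, 182, 183, 183]
t=16: [194, 193, 193, 193, 194, 193, 193, 193]
t=17: [181, 181, 182, 182, 181, 181, 182, 182]
t=18: [195, 194, 194, 194, 195, 194, 194, 194]
t=19: [180, 180, 181, 181, 180, 180, 181, 181]
t=20: [197, 196, 195, 195, 197, 196, 195, 195]
t=21: [178, 179, 179, 180, 178, 179, 179, 180]
t=22: [194, 194, 195, 196, 194, 194, 195, 196]
t=23: [181, 180, 180, 179, 181, 180, 180, 179]
t=24: [195, 196, 196, 195, 195, 196, 196, 195]
t=25: [179, 179, 179, 179, 179, 179, 179, 179]
t=26: [195, 195, 195, 195, 195, 195, 195, 195]
t=27: [180, 180, 180, 180, 180, 180, 180, 180]
t=28: [197, 197, 197, 197, 197, 197, 197, 197]
t=29: [178, 178, 178, 178, 178, 178, 178, 178]
t=30: [194, 194, 194, 194, 194, 194, 194, 194]
t=31: [181, 181, 181, 181, 181, 181, 181, 181]
t=32: [195, 195, 195, 195, 195, 195, 195, 195]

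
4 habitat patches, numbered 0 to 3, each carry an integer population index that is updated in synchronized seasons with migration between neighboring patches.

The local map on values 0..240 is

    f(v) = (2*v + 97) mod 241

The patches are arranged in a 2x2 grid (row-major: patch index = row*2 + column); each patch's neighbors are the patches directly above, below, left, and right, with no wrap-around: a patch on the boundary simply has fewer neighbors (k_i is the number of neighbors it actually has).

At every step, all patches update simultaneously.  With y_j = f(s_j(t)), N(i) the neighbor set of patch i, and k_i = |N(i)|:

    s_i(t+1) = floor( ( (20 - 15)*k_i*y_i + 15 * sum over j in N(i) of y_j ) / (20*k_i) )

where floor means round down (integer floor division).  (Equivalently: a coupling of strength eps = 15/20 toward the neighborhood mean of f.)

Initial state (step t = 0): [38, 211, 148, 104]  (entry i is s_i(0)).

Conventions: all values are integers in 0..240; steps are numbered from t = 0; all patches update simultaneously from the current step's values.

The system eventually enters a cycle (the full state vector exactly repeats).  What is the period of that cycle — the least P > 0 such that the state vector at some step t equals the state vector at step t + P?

Answer: 6
Key observation: The state at step 28, [56, 164, 164, 56], reappears at step 34 — and no state repeats earlier — so the cycle the system enters has period 6.

Derivation:
t=0: [38, 211, 148, 104]
t=1: [114, 98, 126, 86]
t=2: [81, 55, 69, 67]
t=3: [170, 145, 152, 223]
t=4: [163, 132, 136, 130]
t=5: [138, 141, 143, 122]
t=6: [138, 121, 122, 130]
t=7: [107, 117, 118, 103]
t=8: [85, 72, 72, 83]
t=9: [6, 18, 18, 5]
t=10: [127, 114, 114, 126]
t=11: [90, 102, 102, 90]
t=12: [54, 42, 42, 54]
t=13: [187, 199, 199, 187]
t=14: [67, 175, 175, 67]
t=15: [212, 224, 224, 212]
t=16: [57, 45, 45, 57]
t=17: [193, 205, 205, 193]
t=18: [19, 7, 7, 19]
t=19: [117, 129, 129, 117]
t=20: [108, 96, 96, 108]
t=21: [54, 66, 66, 54]
t=22: [223, 211, 211, 223]
t=23: [43, 55, 55, 43]
t=24: [201, 189, 189, 201]
t=25: [179, 71, 71, 179]
t=26: [232, 220, 220, 232]
t=27: [61, 73, 73, 61]
t=28: [56, 164, 164, 56]
t=29: [190, 202, 202, 190]
t=30: [73, 181, 181, 73]
t=31: [164, 56, 56, 164]
t=32: [202, 190, 190, 202]
t=33: [181, 73, 73, 181]
t=34: [56, 164, 164, 56]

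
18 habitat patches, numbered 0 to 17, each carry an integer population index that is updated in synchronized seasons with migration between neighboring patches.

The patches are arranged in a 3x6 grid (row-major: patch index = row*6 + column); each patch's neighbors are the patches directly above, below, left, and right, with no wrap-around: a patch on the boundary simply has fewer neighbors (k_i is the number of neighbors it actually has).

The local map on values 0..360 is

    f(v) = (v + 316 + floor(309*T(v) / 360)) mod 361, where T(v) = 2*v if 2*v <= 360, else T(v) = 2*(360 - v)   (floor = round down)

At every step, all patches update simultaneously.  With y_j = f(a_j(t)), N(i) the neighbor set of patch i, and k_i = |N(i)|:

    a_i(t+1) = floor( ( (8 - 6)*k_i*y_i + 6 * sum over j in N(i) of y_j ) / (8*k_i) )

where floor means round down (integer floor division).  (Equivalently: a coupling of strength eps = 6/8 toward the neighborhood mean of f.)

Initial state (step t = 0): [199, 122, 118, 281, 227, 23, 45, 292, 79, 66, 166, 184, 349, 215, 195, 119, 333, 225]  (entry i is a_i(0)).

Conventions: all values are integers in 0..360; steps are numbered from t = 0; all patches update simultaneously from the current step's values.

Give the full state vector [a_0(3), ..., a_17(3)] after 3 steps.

Simulating step by step:
t=0: [199, 122, 118, 281, 227, 23, 45, 292, 79, 66, 166, 184, 349, 215, 195, 119, 333, 225]
t=1: [153, 158, 185, 117, 30, 52, 117, 110, 132, 127, 122, 47, 130, 113, 144, 204, 176, 167]
t=2: [112, 91, 171, 171, 172, 68, 210, 226, 261, 250, 163, 127, 276, 292, 246, 195, 117, 69]
t=3: [163, 142, 85, 52, 73, 170, 96, 66, 38, 43, 133, 154, 27, 25, 33, 102, 130, 250]

Answer: [163, 142, 85, 52, 73, 170, 96, 66, 38, 43, 133, 154, 27, 25, 33, 102, 130, 250]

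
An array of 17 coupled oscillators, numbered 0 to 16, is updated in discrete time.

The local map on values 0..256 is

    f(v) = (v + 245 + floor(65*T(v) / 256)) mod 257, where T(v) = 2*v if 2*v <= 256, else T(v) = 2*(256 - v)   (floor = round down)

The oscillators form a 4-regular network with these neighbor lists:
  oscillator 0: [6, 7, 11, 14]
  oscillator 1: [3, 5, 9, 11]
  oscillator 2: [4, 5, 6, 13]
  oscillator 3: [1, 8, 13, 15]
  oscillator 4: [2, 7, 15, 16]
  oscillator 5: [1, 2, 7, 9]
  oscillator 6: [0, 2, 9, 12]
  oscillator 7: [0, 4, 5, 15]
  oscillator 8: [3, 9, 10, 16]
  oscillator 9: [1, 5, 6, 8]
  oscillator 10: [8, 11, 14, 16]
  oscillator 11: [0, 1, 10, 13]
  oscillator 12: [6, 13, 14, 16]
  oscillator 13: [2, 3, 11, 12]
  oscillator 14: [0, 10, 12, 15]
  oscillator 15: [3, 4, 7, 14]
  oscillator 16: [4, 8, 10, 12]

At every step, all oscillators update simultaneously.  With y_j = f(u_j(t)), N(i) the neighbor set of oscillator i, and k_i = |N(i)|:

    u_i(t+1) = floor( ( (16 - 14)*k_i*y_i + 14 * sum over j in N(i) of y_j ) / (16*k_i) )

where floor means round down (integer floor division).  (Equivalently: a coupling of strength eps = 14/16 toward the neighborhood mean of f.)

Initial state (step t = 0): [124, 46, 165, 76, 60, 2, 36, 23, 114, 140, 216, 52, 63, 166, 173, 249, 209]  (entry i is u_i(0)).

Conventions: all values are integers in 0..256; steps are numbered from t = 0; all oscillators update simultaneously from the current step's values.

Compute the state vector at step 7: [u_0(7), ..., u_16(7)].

Answer: [230, 230, 230, 230, 230, 230, 230, 230, 230, 230, 230, 230, 230, 230, 230, 230, 230]

Derivation:
t=0: [124, 46, 165, 76, 60, 2, 36, 23, 114, 140, 216, 52, 63, 166, 173, 249, 209]
t=1: [94, 138, 148, 156, 158, 132, 145, 164, 180, 133, 169, 151, 155, 123, 182, 118, 146]
t=2: [188, 187, 185, 183, 186, 188, 175, 171, 193, 189, 198, 174, 190, 190, 176, 194, 197]
t=3: [204, 208, 208, 211, 209, 208, 209, 209, 212, 209, 209, 210, 208, 208, 211, 206, 212]
t=4: [220, 220, 220, 220, 220, 220, 219, 219, 220, 220, 221, 219, 220, 220, 219, 220, 220]
t=5: [225, 225, 225, 226, 225, 225, 225, 225, 226, 225, 225, 225, 225, 225, 225, 225, 226]
t=6: [228, 228, 228, 228, 228, 228, 228, 228, 228, 228, 228, 228, 228, 228, 228, 228, 228]
t=7: [230, 230, 230, 230, 230, 230, 230, 230, 230, 230, 230, 230, 230, 230, 230, 230, 230]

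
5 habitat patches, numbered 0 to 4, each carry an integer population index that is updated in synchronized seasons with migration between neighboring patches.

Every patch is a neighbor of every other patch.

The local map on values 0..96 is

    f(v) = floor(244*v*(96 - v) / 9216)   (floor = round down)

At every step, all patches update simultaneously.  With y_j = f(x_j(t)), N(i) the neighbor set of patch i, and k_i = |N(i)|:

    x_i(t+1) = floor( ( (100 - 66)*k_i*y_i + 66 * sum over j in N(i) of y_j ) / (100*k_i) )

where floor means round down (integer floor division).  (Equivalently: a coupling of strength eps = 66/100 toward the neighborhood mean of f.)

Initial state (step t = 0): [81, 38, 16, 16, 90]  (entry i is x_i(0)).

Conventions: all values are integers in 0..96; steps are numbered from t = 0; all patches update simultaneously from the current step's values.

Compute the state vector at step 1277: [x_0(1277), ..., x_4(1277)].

Answer: [58, 58, 58, 58, 58]
Key observation: The state at step 5, [58, 58, 58, 58, 58], reappears at step 6: the system is in a cycle of period 1 from step 5 on.  Therefore the state at step 1277 equals the state at step 5 + ((1277 - 5) mod 1) = 5, which is [58, 58, 58, 58, 58].

Derivation:
t=0: [81, 38, 16, 16, 90]
t=1: [33, 38, 33, 33, 30]
t=2: [55, 55, 55, 55, 54]
t=3: [59, 59, 59, 59, 59]
t=4: [57, 57, 57, 57, 57]
t=5: [58, 58, 58, 58, 58]
t=6: [58, 58, 58, 58, 58]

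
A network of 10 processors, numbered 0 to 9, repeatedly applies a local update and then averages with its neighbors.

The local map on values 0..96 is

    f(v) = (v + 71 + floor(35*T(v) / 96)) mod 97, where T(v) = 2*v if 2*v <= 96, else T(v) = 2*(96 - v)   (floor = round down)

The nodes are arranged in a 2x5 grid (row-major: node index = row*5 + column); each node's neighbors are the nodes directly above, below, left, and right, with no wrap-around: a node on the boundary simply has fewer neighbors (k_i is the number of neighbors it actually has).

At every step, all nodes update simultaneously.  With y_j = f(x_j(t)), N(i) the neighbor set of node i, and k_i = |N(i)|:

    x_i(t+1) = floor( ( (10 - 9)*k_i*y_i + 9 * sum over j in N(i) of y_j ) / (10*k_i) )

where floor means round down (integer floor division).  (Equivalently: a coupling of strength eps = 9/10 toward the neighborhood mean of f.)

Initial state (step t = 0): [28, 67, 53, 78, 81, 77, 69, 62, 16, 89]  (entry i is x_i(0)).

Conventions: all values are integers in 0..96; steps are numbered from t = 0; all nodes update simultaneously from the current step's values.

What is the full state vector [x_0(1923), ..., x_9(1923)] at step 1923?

Answer: [59, 59, 59, 59, 59, 59, 59, 59, 59, 59]
Key observation: The state at step 5, [59, 59, 59, 59, 59, 59, 59, 59, 59, 59], reappears at step 6: the system is in a cycle of period 1 from step 5 on.  Therefore the state at step 1923 equals the state at step 5 + ((1923 - 5) mod 1) = 5, which is [59, 59, 59, 59, 59, 59, 59, 59, 59, 59].

Derivation:
t=0: [28, 67, 53, 78, 81, 77, 69, 62, 16, 89]
t=1: [58, 48, 61, 43, 66, 44, 62, 42, 58, 36]
t=2: [54, 59, 51, 58, 43, 58, 51, 58, 44, 57]
t=3: [58, 57, 58, 52, 57, 57, 58, 55, 58, 50]
t=4: [59, 59, 58, 58, 57, 59, 58, 58, 57, 58]
t=5: [59, 59, 59, 59, 59, 59, 59, 59, 59, 59]
t=6: [59, 59, 59, 59, 59, 59, 59, 59, 59, 59]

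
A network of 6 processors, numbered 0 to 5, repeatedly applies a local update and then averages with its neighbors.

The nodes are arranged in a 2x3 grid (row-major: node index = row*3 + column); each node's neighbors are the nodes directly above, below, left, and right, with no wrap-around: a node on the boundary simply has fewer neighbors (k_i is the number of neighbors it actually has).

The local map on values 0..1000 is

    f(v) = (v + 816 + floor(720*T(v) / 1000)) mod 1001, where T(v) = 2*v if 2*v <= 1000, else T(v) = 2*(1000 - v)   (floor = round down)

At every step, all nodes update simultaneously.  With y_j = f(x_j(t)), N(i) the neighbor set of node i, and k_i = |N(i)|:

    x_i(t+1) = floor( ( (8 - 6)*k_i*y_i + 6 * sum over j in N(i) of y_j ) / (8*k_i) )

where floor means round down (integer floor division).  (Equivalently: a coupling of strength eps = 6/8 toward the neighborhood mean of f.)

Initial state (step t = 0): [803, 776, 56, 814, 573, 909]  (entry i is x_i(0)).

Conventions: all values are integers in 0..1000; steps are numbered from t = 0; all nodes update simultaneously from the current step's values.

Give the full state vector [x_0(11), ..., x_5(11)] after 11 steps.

Simulating step by step:
t=0: [803, 776, 56, 814, 573, 909]
t=1: [903, 691, 901, 562, 666, 571]
t=2: [572, 906, 571, 683, 479, 682]
t=3: [679, 460, 679, 607, 936, 607]
t=4: [960, 923, 960, 921, 938, 921]
t=5: [844, 838, 844, 840, 847, 840]
t=6: [884, 883, 884, 883, 884, 883]
t=7: [866, 866, 866, 866, 866, 866]
t=8: [873, 873, 873, 873, 873, 873]
t=9: [870, 870, 870, 870, 870, 870]
t=10: [872, 872, 872, 872, 872, 872]
t=11: [871, 871, 871, 871, 871, 871]

Answer: [871, 871, 871, 871, 871, 871]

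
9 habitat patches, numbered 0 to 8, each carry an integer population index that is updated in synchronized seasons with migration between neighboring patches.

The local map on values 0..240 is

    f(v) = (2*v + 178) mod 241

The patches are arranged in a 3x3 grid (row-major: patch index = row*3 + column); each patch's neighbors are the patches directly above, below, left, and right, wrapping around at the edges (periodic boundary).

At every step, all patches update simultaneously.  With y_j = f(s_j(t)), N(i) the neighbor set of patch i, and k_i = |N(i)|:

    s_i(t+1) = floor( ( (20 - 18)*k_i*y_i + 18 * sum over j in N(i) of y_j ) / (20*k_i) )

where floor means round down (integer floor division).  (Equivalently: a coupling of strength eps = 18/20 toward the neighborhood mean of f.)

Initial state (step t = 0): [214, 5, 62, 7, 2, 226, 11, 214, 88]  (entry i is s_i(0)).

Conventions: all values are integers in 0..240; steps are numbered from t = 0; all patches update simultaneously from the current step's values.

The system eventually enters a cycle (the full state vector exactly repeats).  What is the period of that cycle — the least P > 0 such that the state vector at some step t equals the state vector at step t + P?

Simulating step by step:
t=0: [214, 5, 62, 7, 2, 226, 11, 214, 88]
t=1: [156, 129, 135, 166, 164, 138, 144, 166, 131]
t=2: [148, 79, 159, 108, 106, 124, 81, 147, 171]
t=3: [104, 150, 125, 165, 164, 98, 157, 108, 122]
t=4: [118, 138, 175, 72, 125, 107, 114, 117, 126]
t=5: [130, 151, 167, 160, 157, 128, 154, 186, 138]
t=6: [84, 92, 192, 92, 117, 79, 111, 111, 87]
t=7: [118, 127, 105, 131, 128, 118, 127, 142, 122]
t=8: [181, 184, 176, 184, 195, 179, 193, 192, 182]
t=9: [63, 67, 57, 69, 67, 63, 67, 73, 65]
t=10: [66, 67, 64, 67, 72, 65, 71, 71, 67]
t=11: [71, 73, 69, 73, 72, 71, 73, 75, 72]
t=12: [80, 80, 79, 80, 82, 79, 82, 82, 81]
t=13: [97, 98, 96, 98, 97, 97, 98, 99, 98]
t=14: [131, 131, 131, 131, 132, 131, 133, 132, 132]
t=15: [199, 199, 199, 200, 199, 199, 200, 201, 200]
t=16: [94, 94, 94, 94, 95, 94, 96, 95, 95]
t=17: [125, 125, 125, 126, 125, 125, 126, 127, 126]
t=18: [187, 187, 187, 187, 188, 187, 189, 188, 188]
t=19: [70, 70, 70, 71, 70, 70, 71, 72, 71]
t=20: [77, 77, 77, 77, 78, 77, 79, 78, 78]
t=21: [91, 91, 91, 92, 91, 91, 92, 93, 92]
t=22: [119, 119, 119, 119, 120, 119, 121, 120, 120]
t=23: [175, 175, 175, 176, 175, 175, 176, 177, 176]
t=24: [46, 46, 46, 46, 47, 46, 48, 47, 47]
t=25: [29, 29, 29, 30, 29, 29, 30, 31, 30]
t=26: [236, 236, 236, 236, 237, 236, 238, 237, 237]
t=27: [168, 168, 168, 169, 168, 168, 169, 170, 169]
t=28: [32, 32, 32, 32, 33, 32, 34, 33, 33]
t=29: [1, 1, 1, 2, 1, 1, 2, 3, 2]
t=30: [180, 180, 180, 180, 181, 180, 182, 181, 181]
t=31: [56, 56, 56, 57, 56, 56, 57, 58, 57]
t=32: [49, 49, 49, 49, 50, 49, 51, 50, 50]
t=33: [35, 35, 35, 36, 35, 35, 36, 37, 36]
t=34: [7, 7, 7, 7, 8, 7, 9, 8, 8]
t=35: [192, 192, 192, 193, 192, 192, 193, 194, 193]
t=36: [80, 80, 80, 80, 81, 80, 82, 81, 81]
t=37: [97, 97, 97, 98, 97, 97, 98, 99, 98]
t=38: [131, 131, 131, 131, 132, 131, 133, 132, 132]

Answer: 24
Key observation: The state at step 14, [131, 131, 131, 131, 132, 131, 133, 132, 132], reappears at step 38 — and no state repeats earlier — so the cycle the system enters has period 24.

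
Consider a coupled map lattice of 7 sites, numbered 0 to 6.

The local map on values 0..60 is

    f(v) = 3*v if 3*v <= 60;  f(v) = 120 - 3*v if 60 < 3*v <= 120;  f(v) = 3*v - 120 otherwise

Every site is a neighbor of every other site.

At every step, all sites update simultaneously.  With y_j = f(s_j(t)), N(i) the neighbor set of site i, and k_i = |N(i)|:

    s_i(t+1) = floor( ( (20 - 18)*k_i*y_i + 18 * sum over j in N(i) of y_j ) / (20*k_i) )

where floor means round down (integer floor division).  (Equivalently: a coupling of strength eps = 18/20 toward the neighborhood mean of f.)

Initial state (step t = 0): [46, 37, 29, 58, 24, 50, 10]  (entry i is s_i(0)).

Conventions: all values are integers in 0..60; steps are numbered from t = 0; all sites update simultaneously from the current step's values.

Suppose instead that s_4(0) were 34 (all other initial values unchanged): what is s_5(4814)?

Answer: s_5(4814) = 39
Key observation: The state at step 3, [3, 3, 3, 3, 3, 3, 3], reappears at step 7: the system is in a cycle of period 4 from step 3 on.  Therefore the state at step 4814 equals the state at step 3 + ((4814 - 3) mod 4) = 6, which is [39, 39, 39, 39, 39, 39, 39].

Derivation:
t=0: [46, 37, 29, 58, 34, 50, 10]
t=1: [27, 28, 27, 26, 27, 27, 27]
t=2: [39, 39, 39, 38, 39, 39, 39]
t=3: [3, 3, 3, 3, 3, 3, 3]
t=4: [9, 9, 9, 9, 9, 9, 9]
t=5: [27, 27, 27, 27, 27, 27, 27]
t=6: [39, 39, 39, 39, 39, 39, 39]
t=7: [3, 3, 3, 3, 3, 3, 3]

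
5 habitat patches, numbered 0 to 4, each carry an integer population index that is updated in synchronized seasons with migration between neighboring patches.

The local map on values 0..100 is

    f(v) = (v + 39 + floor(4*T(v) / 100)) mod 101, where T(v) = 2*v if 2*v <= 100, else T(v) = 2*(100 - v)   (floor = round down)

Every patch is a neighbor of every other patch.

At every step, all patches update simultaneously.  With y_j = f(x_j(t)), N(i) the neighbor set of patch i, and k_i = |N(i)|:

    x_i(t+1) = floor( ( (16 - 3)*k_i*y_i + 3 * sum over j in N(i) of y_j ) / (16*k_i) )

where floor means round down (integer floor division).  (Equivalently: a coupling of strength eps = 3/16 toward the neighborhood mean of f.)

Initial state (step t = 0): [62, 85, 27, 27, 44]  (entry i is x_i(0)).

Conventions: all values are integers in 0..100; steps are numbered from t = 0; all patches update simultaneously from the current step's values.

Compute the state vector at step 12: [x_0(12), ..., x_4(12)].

Simulating step by step:
t=0: [62, 85, 27, 27, 44]
t=1: [13, 30, 63, 63, 77]
t=2: [47, 61, 9, 9, 19]
t=3: [79, 13, 48, 48, 56]
t=4: [30, 56, 85, 85, 91]
t=5: [65, 86, 29, 29, 33]
t=6: [15, 30, 65, 65, 68]
t=7: [48, 61, 10, 10, 12]
t=8: [80, 12, 48, 48, 50]
t=9: [30, 55, 84, 84, 87]
t=10: [65, 85, 28, 28, 31]
t=11: [15, 29, 64, 64, 66]
t=12: [48, 60, 9, 9, 11]

Answer: [48, 60, 9, 9, 11]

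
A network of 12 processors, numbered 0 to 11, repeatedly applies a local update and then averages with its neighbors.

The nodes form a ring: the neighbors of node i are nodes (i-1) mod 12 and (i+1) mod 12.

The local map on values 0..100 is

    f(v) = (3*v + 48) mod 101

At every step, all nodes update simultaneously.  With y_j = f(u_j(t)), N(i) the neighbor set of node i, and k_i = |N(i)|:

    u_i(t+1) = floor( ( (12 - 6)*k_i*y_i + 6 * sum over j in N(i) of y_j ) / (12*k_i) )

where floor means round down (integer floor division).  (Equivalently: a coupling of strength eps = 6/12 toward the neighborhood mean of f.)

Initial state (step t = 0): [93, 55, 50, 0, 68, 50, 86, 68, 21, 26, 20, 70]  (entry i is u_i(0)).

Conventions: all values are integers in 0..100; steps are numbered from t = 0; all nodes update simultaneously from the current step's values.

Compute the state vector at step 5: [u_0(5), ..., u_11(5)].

Answer: [77, 66, 64, 85, 85, 63, 61, 72, 61, 52, 64, 75]

Derivation:
t=0: [93, 55, 50, 0, 68, 50, 86, 68, 21, 26, 20, 70]
t=1: [28, 35, 63, 60, 61, 61, 38, 28, 23, 16, 23, 35]
t=2: [41, 42, 37, 29, 28, 37, 45, 34, 39, 56, 45, 37]
t=3: [67, 68, 55, 39, 38, 57, 67, 61, 47, 43, 59, 67]
t=4: [47, 39, 34, 50, 50, 35, 35, 48, 70, 65, 42, 41]
t=5: [77, 66, 64, 85, 85, 63, 61, 72, 61, 52, 64, 75]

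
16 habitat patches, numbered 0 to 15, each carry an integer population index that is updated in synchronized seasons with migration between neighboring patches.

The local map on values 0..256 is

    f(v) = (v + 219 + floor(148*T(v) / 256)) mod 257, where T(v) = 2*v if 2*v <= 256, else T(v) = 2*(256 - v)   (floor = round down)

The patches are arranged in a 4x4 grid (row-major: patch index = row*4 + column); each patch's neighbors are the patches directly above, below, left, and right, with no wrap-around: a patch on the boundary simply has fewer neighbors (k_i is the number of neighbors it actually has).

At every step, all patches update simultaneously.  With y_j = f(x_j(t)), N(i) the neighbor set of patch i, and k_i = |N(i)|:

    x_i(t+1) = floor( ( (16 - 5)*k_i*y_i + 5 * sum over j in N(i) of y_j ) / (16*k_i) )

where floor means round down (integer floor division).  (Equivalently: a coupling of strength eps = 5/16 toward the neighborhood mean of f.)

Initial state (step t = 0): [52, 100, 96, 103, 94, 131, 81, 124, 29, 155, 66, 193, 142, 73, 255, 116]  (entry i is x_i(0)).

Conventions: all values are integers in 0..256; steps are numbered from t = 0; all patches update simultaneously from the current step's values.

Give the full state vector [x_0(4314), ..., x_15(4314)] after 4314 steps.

Answer: [223, 223, 223, 223, 223, 223, 223, 223, 223, 223, 223, 223, 223, 223, 223, 223]
Key observation: The state at step 5, [223, 223, 223, 223, 223, 223, 223, 223, 223, 223, 223, 223, 223, 223, 223, 223], reappears at step 6: the system is in a cycle of period 1 from step 5 on.  Therefore the state at step 4314 equals the state at step 5 + ((4314 - 5) mod 1) = 5, which is [223, 223, 223, 223, 223, 223, 223, 223, 223, 223, 223, 223, 223, 223, 223, 223].

Derivation:
t=0: [52, 100, 96, 103, 94, 131, 81, 124, 29, 155, 66, 193, 142, 73, 255, 116]
t=1: [104, 171, 167, 188, 147, 218, 151, 214, 82, 198, 135, 212, 183, 153, 195, 215]
t=2: [200, 225, 231, 227, 218, 225, 232, 225, 166, 220, 233, 225, 215, 232, 228, 224]
t=3: [224, 222, 221, 221, 224, 222, 221, 221, 229, 223, 221, 222, 224, 221, 221, 222]
t=4: [223, 223, 223, 223, 222, 223, 223, 223, 222, 222, 223, 223, 222, 223, 223, 223]
t=5: [223, 223, 223, 223, 223, 223, 223, 223, 223, 223, 223, 223, 223, 223, 223, 223]
t=6: [223, 223, 223, 223, 223, 223, 223, 223, 223, 223, 223, 223, 223, 223, 223, 223]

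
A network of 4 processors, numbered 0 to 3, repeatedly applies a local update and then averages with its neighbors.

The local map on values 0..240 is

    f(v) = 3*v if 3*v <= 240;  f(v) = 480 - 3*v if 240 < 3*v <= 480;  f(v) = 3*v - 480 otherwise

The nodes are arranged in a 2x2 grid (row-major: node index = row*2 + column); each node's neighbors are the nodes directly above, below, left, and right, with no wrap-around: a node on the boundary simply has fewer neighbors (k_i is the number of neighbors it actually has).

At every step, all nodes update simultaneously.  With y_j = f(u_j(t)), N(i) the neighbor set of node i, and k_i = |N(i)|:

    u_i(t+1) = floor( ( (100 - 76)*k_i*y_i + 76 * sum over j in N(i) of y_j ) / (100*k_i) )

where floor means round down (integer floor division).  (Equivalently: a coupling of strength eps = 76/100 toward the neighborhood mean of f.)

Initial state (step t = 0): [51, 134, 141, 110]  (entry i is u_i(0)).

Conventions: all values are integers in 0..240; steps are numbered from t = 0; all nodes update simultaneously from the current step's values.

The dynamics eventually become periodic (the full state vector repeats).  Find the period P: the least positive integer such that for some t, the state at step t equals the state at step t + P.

Simulating step by step:
t=0: [51, 134, 141, 110]
t=1: [88, 133, 128, 87]
t=2: [119, 184, 188, 119]
t=3: [88, 110, 113, 88]
t=4: [162, 200, 198, 162]
t=5: [90, 33, 31, 90]
t=6: [123, 183, 181, 123]
t=7: [76, 100, 99, 76]
t=8: [192, 216, 217, 192]
t=9: [151, 113, 114, 151]
t=10: [112, 54, 53, 112]
t=11: [156, 148, 147, 156]
t=12: [31, 17, 18, 31]
t=13: [62, 82, 83, 62]
t=14: [221, 197, 196, 221]
t=15: [127, 165, 165, 127]
t=16: [35, 78, 78, 35]
t=17: [203, 135, 135, 203]
t=18: [87, 116, 116, 87]
t=19: [152, 198, 198, 152]
t=20: [92, 45, 45, 92]
t=21: [151, 187, 187, 151]
t=22: [68, 39, 39, 68]
t=23: [137, 183, 183, 137]
t=24: [69, 69, 69, 69]
t=25: [207, 207, 207, 207]
t=26: [141, 141, 141, 141]
t=27: [57, 57, 57, 57]
t=28: [171, 171, 171, 171]
t=29: [33, 33, 33, 33]
t=30: [99, 99, 99, 99]
t=31: [183, 183, 183, 183]
t=32: [69, 69, 69, 69]

Answer: 8
Key observation: The state at step 24, [69, 69, 69, 69], reappears at step 32 — and no state repeats earlier — so the cycle the system enters has period 8.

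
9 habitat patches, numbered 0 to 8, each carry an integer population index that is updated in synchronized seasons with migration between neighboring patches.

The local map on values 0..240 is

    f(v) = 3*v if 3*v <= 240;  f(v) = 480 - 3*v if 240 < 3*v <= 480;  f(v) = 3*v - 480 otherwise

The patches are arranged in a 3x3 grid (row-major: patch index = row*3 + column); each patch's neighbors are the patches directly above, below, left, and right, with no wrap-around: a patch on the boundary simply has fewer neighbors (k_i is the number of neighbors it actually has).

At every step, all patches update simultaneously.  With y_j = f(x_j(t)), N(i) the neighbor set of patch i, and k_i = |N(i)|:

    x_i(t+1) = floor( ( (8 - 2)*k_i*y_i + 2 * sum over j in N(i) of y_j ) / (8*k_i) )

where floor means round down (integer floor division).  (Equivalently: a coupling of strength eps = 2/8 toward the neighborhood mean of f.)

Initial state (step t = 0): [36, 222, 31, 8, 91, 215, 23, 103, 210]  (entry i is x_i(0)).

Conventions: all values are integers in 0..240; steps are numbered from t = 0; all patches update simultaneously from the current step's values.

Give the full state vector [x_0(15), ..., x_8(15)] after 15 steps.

Simulating step by step:
t=0: [36, 222, 31, 8, 91, 215, 23, 103, 210]
t=1: [107, 173, 113, 50, 189, 161, 76, 163, 154]
t=2: [142, 61, 111, 152, 77, 22, 190, 34, 15]
t=3: [66, 173, 141, 49, 196, 84, 83, 107, 54]
t=4: [171, 59, 76, 155, 116, 198, 211, 161, 169]
t=5: [48, 165, 207, 37, 118, 117, 117, 28, 34]
t=6: [123, 45, 123, 116, 115, 127, 121, 92, 103]
t=7: [116, 131, 112, 129, 136, 109, 129, 188, 166]
t=8: [121, 94, 138, 94, 80, 134, 91, 78, 43]
t=9: [137, 183, 84, 195, 224, 94, 209, 223, 135]
t=10: [73, 92, 204, 112, 179, 189, 147, 176, 104]
t=11: [207, 187, 135, 134, 72, 95, 53, 58, 142]
t=12: [125, 96, 90, 101, 195, 175, 150, 166, 86]
t=13: [124, 179, 187, 152, 105, 78, 46, 43, 174]
t=14: [91, 72, 97, 52, 151, 199, 122, 125, 76]
t=15: [201, 197, 183, 146, 57, 124, 118, 109, 198]

Answer: [201, 197, 183, 146, 57, 124, 118, 109, 198]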